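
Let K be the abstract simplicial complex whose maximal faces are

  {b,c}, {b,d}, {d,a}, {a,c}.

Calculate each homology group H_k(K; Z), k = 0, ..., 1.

H_0 = Z,  H_1 = Z.

We work with the vertex ordering a < b < c < d. The simplices of K, each written with vertices in increasing order, are:

  0-simplices (4): a, b, c, d
  1-simplices (4): ac, ad, bc, bd

so the chain groups are C_0 ≅ Z^4, C_1 ≅ Z^4.

The boundary map ∂_1: C_1 → C_0 sends each edge [p,q] (with p < q) to q − p.
This gives a 4×4 integer matrix of rank 3; reducing to Smith normal form yields diagonal entries (1,1,1).

Now H_k = ker ∂_k / im ∂_{k+1}, so:

  H_0: rank C_0 − rank ∂_1 = 4 − 3 = 1, and the invariant factors of ∂_1 are all 1, so H_0 = Z.
  H_1: rank ker ∂_1 − rank ∂_2 = (4 − 3) − 0 = 1, and there is no ∂_2, so H_1 = Z.

(K is a triangulation of the circle S^1.)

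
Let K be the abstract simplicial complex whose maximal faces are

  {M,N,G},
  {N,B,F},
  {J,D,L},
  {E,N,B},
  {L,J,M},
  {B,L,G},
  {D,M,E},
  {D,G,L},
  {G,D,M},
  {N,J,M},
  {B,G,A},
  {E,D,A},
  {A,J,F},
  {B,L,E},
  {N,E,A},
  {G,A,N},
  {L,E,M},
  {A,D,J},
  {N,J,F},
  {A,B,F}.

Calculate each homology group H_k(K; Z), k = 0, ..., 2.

Order the vertices as A < B < D < E < F < G < J < L < M < N. Listing each simplex with vertices in this order, K has dimension 2 with simplices:

  0-simplices (10): A, B, D, E, F, G, J, L, M, N
  1-simplices (30): AB, AD, AE, AF, AG, AJ, AN, BE, BF, BG, BL, BN, DE, DG, DJ, DL, DM, EL, EM, EN, FJ, FN, GL, GM, GN, JL, JM, JN, LM, MN
  2-simplices (20): ABF, ABG, ADE, ADJ, AEN, AFJ, AGN, BEL, BEN, BFN, BGL, DEM, DGL, DGM, DJL, ELM, FJN, GMN, JLM, JMN

so the chain groups are C_0 ≅ Z^10, C_1 ≅ Z^30, C_2 ≅ Z^20.

∂_1: C_1 → C_0 is given by ∂[p,q] = [q] − [p]. For instance
  ∂DE = E − D.
This gives a 10×30 integer matrix of rank 9; reducing to Smith normal form yields diagonal entries (1,1,1,1,1,1,1,1,1).

Boundary ∂_2: C_2 → C_1 sends each 2-simplex [p,q,r] to [q,r] − [p,r] + [p,q]. For instance
  ∂JLM = LM − JM + JL,
  ∂GMN = MN − GN + GM.
This gives a 30×20 integer matrix of rank 20; reducing to Smith normal form yields diagonal entries (1,1,1,1,1,1,1,1,1,1,1,1,1,1,1,1,1,1,1,2).

Now H_k = ker ∂_k / im ∂_{k+1}, so:

  H_0: rank C_0 − rank ∂_1 = 10 − 9 = 1, and the invariant factors of ∂_1 are all 1, so H_0 ≅ Z.
  H_1: rank ker ∂_1 − rank ∂_2 = (30 − 9) − 20 = 1, and ∂_2 has invariant factor 2 > 1, so H_1 ≅ Z × Z/2.
  H_2: rank ker ∂_2 − rank ∂_3 = (20 − 20) − 0 = 0, and there is no ∂_3, so H_2 ≅ 0.

H_0 ≅ Z,  H_1 ≅ Z × Z/2,  H_2 = 0.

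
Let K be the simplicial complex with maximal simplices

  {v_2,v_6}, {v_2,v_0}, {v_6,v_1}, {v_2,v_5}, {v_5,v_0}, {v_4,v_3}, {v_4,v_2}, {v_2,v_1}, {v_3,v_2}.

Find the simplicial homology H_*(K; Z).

Fix the vertex order v_0 < v_1 < v_2 < v_3 < v_4 < v_5 < v_6 and write every simplex with vertices in increasing order. Then dim K = 1 and the simplices of K are:

  0-simplices (7): [v_0], [v_1], [v_2], [v_3], [v_4], [v_5], [v_6]
  1-simplices (9): [v_0,v_2], [v_0,v_5], [v_1,v_2], [v_1,v_6], [v_2,v_3], [v_2,v_4], [v_2,v_5], [v_2,v_6], [v_3,v_4]

Hence C_0 ≅ Z^7, C_1 ≅ Z^9.

∂_1: C_1 → C_0 is given by ∂[p,q] = [q] − [p]. For instance
  ∂[v_0,v_2] = [v_2] − [v_0].
The resulting 7×9 matrix has rank 6, and its Smith normal form has invariant factors (1,1,1,1,1,1).

From H_k ≅ ker(∂_k) / im(∂_{k+1}) we obtain:

  H_0: rank C_0 − rank ∂_1 = 7 − 6 = 1, and the invariant factors of ∂_1 are all 1, so H_0 = Z.
  H_1: rank ker ∂_1 − rank ∂_2 = (9 − 6) − 0 = 3, and there is no ∂_2, so H_1 = Z^3.

As a check, the Euler characteristic is 7 − 9 = -2, which agrees with 1 − 3 = -2.
(K is a triangulation of a wedge of 3 circles.)

H_0 = Z,  H_1 = Z^3.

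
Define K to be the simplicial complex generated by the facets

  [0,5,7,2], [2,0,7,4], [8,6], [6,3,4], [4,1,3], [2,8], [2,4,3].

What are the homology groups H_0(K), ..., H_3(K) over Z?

H_0 ≅ Z,  H_1 ≅ Z,  H_2 = 0,  H_3 = 0.

Fix the vertex order 0 < 1 < 2 < 3 < 4 < 5 < 6 < 7 < 8 and write every simplex with vertices in increasing order. Then dim K = 3 and the simplices of K are:

  0-simplices (9): [0], [1], [2], [3], [4], [5], [6], [7], [8]
  1-simplices (17): [0,2], [0,4], [0,5], [0,7], [1,3], [1,4], [2,3], [2,4], [2,5], [2,7], [2,8], [3,4], [3,6], [4,6], [4,7], [5,7], [6,8]
  2-simplices (10): [0,2,4], [0,2,5], [0,2,7], [0,4,7], [0,5,7], [1,3,4], [2,3,4], [2,4,7], [2,5,7], [3,4,6]
  3-simplices (2): [0,2,4,7], [0,2,5,7]

giving chain groups C_0 ≅ Z^9, C_1 ≅ Z^17, C_2 ≅ Z^10, C_3 ≅ Z^2.

∂_1: C_1 → C_0 sends each edge [p,q] (with p < q) to q − p.
The 9×17 boundary matrix has rank 8 and Smith normal form diag(1,1,1,1,1,1,1,1).

Boundary ∂_2: C_2 → C_1 maps a triangle to the signed sum of its edges. For instance
  ∂[1,3,4] = [3,4] − [1,4] + [1,3],
  ∂[0,2,7] = [2,7] − [0,7] + [0,2].
As a 17×10 matrix over Z this has rank 8, with invariant factors (1,1,1,1,1,1,1,1).

The boundary map ∂_3: C_3 → C_2 sends each 3-simplex σ to the alternating sum Σ_i (−1)^i (σ with its i-th vertex removed). For instance
  ∂[0,2,5,7] = [2,5,7] − [0,5,7] + [0,2,7] − [0,2,5],
  ∂[0,2,4,7] = [2,4,7] − [0,4,7] + [0,2,7] − [0,2,4].
The 10×2 boundary matrix has rank 2 and Smith normal form diag(1,1).

From H_k ≅ ker(∂_k) / im(∂_{k+1}) we obtain:

  H_0: rank C_0 − rank ∂_1 = 9 − 8 = 1, and the invariant factors of ∂_1 are all 1, so H_0 ≅ Z.
  H_1: rank ker ∂_1 − rank ∂_2 = (17 − 8) − 8 = 1, and the invariant factors of ∂_2 are all 1, so H_1 ≅ Z.
  H_2: rank ker ∂_2 − rank ∂_3 = (10 − 8) − 2 = 0, and the invariant factors of ∂_3 are all 1, so H_2 ≅ 0.
  H_3: rank ker ∂_3 − rank ∂_4 = (2 − 2) − 0 = 0, and there is no ∂_4, so H_3 ≅ 0.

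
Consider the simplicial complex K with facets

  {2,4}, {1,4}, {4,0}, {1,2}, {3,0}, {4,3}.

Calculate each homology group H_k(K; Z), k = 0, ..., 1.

Fix the vertex order 0 < 1 < 2 < 3 < 4 and write every simplex with vertices in increasing order. Then dim K = 1 and the simplices of K are:

  0-simplices (5): [0], [1], [2], [3], [4]
  1-simplices (6): [0,3], [0,4], [1,2], [1,4], [2,4], [3,4]

giving chain groups C_0 ≅ Z^5, C_1 ≅ Z^6.

Boundary ∂_1: C_1 → C_0 is given by ∂[p,q] = [q] − [p]. For instance
  ∂[0,3] = [3] − [0].
As a 5×6 matrix over Z this has rank 4, with invariant factors (1,1,1,1).

Computing H_k = (kernel of ∂_k) / (image of ∂_{k+1}):

  H_0: rank C_0 − rank ∂_1 = 5 − 4 = 1, and the invariant factors of ∂_1 are all 1, so H_0 ≅ Z.
  H_1: rank ker ∂_1 − rank ∂_2 = (6 − 4) − 0 = 2, and there is no ∂_2, so H_1 ≅ Z^2.

As a check, the Euler characteristic is 5 − 6 = -1, which agrees with 1 − 2 = -1.
(K is a triangulation of a wedge of 2 circles.)

H_0 ≅ Z,  H_1 ≅ Z^2.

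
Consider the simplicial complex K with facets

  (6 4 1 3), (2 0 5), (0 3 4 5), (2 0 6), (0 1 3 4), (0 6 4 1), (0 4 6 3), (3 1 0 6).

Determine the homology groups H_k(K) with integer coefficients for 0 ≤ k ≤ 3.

We work with the vertex ordering 0 < 1 < 2 < 3 < 4 < 5 < 6. The simplices of K, each written with vertices in increasing order, are:

  0-simplices (7): [0], [1], [2], [3], [4], [5], [6]
  1-simplices (16): [0,1], [0,2], [0,3], [0,4], [0,5], [0,6], [1,3], [1,4], [1,6], [2,5], [2,6], [3,4], [3,5], [3,6], [4,5], [4,6]
  2-simplices (15): [0,1,3], [0,1,4], [0,1,6], [0,2,5], [0,2,6], [0,3,4], [0,3,5], [0,3,6], [0,4,5], [0,4,6], [1,3,4], [1,3,6], [1,4,6], [3,4,5], [3,4,6]
  3-simplices (6): [0,1,3,4], [0,1,3,6], [0,1,4,6], [0,3,4,5], [0,3,4,6], [1,3,4,6]

Hence C_0 ≅ Z^7, C_1 ≅ Z^16, C_2 ≅ Z^15, C_3 ≅ Z^6.

The boundary map ∂_1: C_1 → C_0 is given by ∂[p,q] = [q] − [p]. For instance
  ∂[0,5] = [5] − [0].
The 7×16 boundary matrix has rank 6 and Smith normal form diag(1,1,1,1,1,1).

Boundary ∂_2: C_2 → C_1 acts by ∂[p,q,r] = [q,r] − [p,r] + [p,q]. For instance
  ∂[0,4,6] = [4,6] − [0,6] + [0,4],
  ∂[0,4,5] = [4,5] − [0,5] + [0,4].
The 16×15 boundary matrix has rank 10 and Smith normal form diag(1,1,1,1,1,1,1,1,1,1).

Boundary ∂_3: C_3 → C_2 sends each 3-simplex σ to the alternating sum Σ_i (−1)^i (σ with its i-th vertex removed). For instance
  ∂[0,1,3,4] = [1,3,4] − [0,3,4] + [0,1,4] − [0,1,3],
  ∂[0,3,4,6] = [3,4,6] − [0,4,6] + [0,3,6] − [0,3,4].
As a 15×6 matrix over Z this has rank 5, with invariant factors (1,1,1,1,1).

From H_k ≅ ker(∂_k) / im(∂_{k+1}) we obtain:

  H_0: rank C_0 − rank ∂_1 = 7 − 6 = 1, and the invariant factors of ∂_1 are all 1, so H_0 ≅ Z.
  H_1: rank ker ∂_1 − rank ∂_2 = (16 − 6) − 10 = 0, and the invariant factors of ∂_2 are all 1, so H_1 ≅ 0.
  H_2: rank ker ∂_2 − rank ∂_3 = (15 − 10) − 5 = 0, and the invariant factors of ∂_3 are all 1, so H_2 ≅ 0.
  H_3: rank ker ∂_3 − rank ∂_4 = (6 − 5) − 0 = 1, and there is no ∂_4, so H_3 ≅ Z.

H_0 = Z,  H_1 = 0,  H_2 = 0,  H_3 = Z.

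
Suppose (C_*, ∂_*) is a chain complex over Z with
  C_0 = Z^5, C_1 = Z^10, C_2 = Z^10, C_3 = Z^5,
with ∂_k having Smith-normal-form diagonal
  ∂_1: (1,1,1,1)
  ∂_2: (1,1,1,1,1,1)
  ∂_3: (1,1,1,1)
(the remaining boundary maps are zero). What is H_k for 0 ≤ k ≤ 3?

H_0: b_0 = 5 − 0 − 4 = 1; torsion from ∂_1 factors > 1: none. So H_0 ≅ Z.
H_1: b_1 = 10 − 4 − 6 = 0; torsion from ∂_2 factors > 1: none. So H_1 ≅ 0.
H_2: b_2 = 10 − 6 − 4 = 0; torsion from ∂_3 factors > 1: none. So H_2 ≅ 0.
H_3: b_3 = 5 − 4 − 0 = 1; torsion from ∂_4 factors > 1: none. So H_3 ≅ Z.

H_0 ≅ Z,  H_1 = 0,  H_2 = 0,  H_3 ≅ Z.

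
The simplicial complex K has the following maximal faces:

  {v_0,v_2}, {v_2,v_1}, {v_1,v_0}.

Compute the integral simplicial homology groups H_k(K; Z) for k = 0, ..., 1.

Fix the vertex order v_0 < v_1 < v_2 and write every simplex with vertices in increasing order. Then dim K = 1 and the simplices of K are:

  0-simplices (3): [v_0], [v_1], [v_2]
  1-simplices (3): [v_0,v_1], [v_0,v_2], [v_1,v_2]

so the chain groups are C_0 ≅ Z^3, C_1 ≅ Z^3.

The boundary map ∂_1: C_1 → C_0 sends each edge [p,q] (with p < q) to q − p. For instance
  ∂[v_0,v_1] = [v_1] − [v_0].
As a 3×3 matrix over Z this has rank 2, with invariant factors (1,1).

Now H_k = ker ∂_k / im ∂_{k+1}, so:

  H_0: rank C_0 − rank ∂_1 = 3 − 2 = 1, and the invariant factors of ∂_1 are all 1, so H_0 ≅ Z.
  H_1: rank ker ∂_1 − rank ∂_2 = (3 − 2) − 0 = 1, and there is no ∂_2, so H_1 ≅ Z.

As a check, the Euler characteristic is 3 − 3 = 0, which agrees with 1 − 1 = 0.
(K is a triangulation of the circle S^1.)

H_0 = Z,  H_1 = Z.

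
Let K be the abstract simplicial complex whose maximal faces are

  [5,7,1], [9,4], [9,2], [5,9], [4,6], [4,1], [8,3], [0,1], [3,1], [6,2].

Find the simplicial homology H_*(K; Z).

Order the vertices as 0 < 1 < 2 < 3 < 4 < 5 < 6 < 7 < 8 < 9. Listing each simplex with vertices in this order, K has dimension 2 with simplices:

  0-simplices (10): [0], [1], [2], [3], [4], [5], [6], [7], [8], [9]
  1-simplices (12): [0,1], [1,3], [1,4], [1,5], [1,7], [2,6], [2,9], [3,8], [4,6], [4,9], [5,7], [5,9]
  2-simplices (1): [1,5,7]

Hence C_0 ≅ Z^10, C_1 ≅ Z^12, C_2 ≅ Z^1.

Boundary ∂_1: C_1 → C_0 is given by ∂[p,q] = [q] − [p]. For instance
  ∂[1,5] = [5] − [1].
The resulting 10×12 matrix has rank 9, and its Smith normal form has invariant factors (1,1,1,1,1,1,1,1,1).

The boundary map ∂_2: C_2 → C_1 sends each 2-simplex [p,q,r] to [q,r] − [p,r] + [p,q]. For instance
  ∂[1,5,7] = [5,7] − [1,7] + [1,5].
As a 12×1 matrix over Z this has rank 1, with invariant factors (1).

Computing H_k = (kernel of ∂_k) / (image of ∂_{k+1}):

  H_0: rank C_0 − rank ∂_1 = 10 − 9 = 1, and the invariant factors of ∂_1 are all 1, so H_0 = Z.
  H_1: rank ker ∂_1 − rank ∂_2 = (12 − 9) − 1 = 2, and the invariant factors of ∂_2 are all 1, so H_1 = Z^2.
  H_2: rank ker ∂_2 − rank ∂_3 = (1 − 1) − 0 = 0, and there is no ∂_3, so H_2 = 0.

H_0 = Z,  H_1 = Z^2,  H_2 = 0.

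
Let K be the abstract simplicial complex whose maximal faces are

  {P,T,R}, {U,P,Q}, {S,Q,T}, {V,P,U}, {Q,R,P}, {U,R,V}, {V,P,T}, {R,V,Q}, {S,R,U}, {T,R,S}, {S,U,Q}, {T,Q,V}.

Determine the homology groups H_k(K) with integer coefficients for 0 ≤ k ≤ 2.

H_0 = Z,  H_1 = Z/2,  H_2 = 0.

Order the vertices as P < Q < R < S < T < U < V. Listing each simplex with vertices in this order, K has dimension 2 with simplices:

  0-simplices (7): P, Q, R, S, T, U, V
  1-simplices (18): PQ, PR, PT, PU, PV, QR, QS, QT, QU, QV, RS, RT, RU, RV, ST, SU, TV, UV
  2-simplices (12): PQR, PQU, PRT, PTV, PUV, QRV, QST, QSU, QTV, RST, RSU, RUV

so the chain groups are C_0 ≅ Z^7, C_1 ≅ Z^18, C_2 ≅ Z^12.

The boundary map ∂_1: C_1 → C_0 sends each edge [p,q] (with p < q) to q − p. For instance
  ∂QS = S − Q.
The 7×18 boundary matrix has rank 6 and Smith normal form diag(1,1,1,1,1,1).

The boundary map ∂_2: C_2 → C_1 sends each 2-simplex [p,q,r] to [q,r] − [p,r] + [p,q]. For instance
  ∂PQR = QR − PR + PQ,
  ∂PTV = TV − PV + PT.
The 18×12 boundary matrix has rank 12 and Smith normal form diag(1,1,1,1,1,1,1,1,1,1,1,2).

From H_k ≅ ker(∂_k) / im(∂_{k+1}) we obtain:

  H_0: rank C_0 − rank ∂_1 = 7 − 6 = 1, and the invariant factors of ∂_1 are all 1, so H_0 = Z.
  H_1: rank ker ∂_1 − rank ∂_2 = (18 − 6) − 12 = 0, and ∂_2 has invariant factor 2 > 1, so H_1 = Z/2.
  H_2: rank ker ∂_2 − rank ∂_3 = (12 − 12) − 0 = 0, and there is no ∂_3, so H_2 = 0.

(K is a triangulation of the real projective plane RP^2.)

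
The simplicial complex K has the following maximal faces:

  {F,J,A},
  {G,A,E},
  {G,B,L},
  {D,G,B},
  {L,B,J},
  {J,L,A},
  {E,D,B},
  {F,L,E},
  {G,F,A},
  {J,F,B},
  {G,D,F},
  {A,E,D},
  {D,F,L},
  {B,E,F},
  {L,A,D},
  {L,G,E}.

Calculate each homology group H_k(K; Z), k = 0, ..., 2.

Take the total order A < B < D < E < F < G < J < L on the vertex set. Then K (dimension 2) consists of the simplices:

  0-simplices (8): A, B, D, E, F, G, J, L
  1-simplices (24): AD, AE, AF, AG, AJ, AL, BD, BE, BF, BG, BJ, BL, DE, DF, DG, DL, EF, EG, EL, FG, FJ, FL, GL, JL
  2-simplices (16): ADE, ADL, AEG, AFG, AFJ, AJL, BDE, BDG, BEF, BFJ, BGL, BJL, DFG, DFL, EFL, EGL

so the chain groups are C_0 ≅ Z^8, C_1 ≅ Z^24, C_2 ≅ Z^16.

The boundary map ∂_1: C_1 → C_0 sends each edge [p,q] (with p < q) to q − p. For instance
  ∂BG = G − B.
As a 8×24 matrix over Z this has rank 7, with invariant factors (1,1,1,1,1,1,1).

The boundary map ∂_2: C_2 → C_1 acts by ∂[p,q,r] = [q,r] − [p,r] + [p,q]. For instance
  ∂BJL = JL − BL + BJ,
  ∂BFJ = FJ − BJ + BF.
This gives a 24×16 integer matrix of rank 15; reducing to Smith normal form yields diagonal entries (1,1,1,1,1,1,1,1,1,1,1,1,1,1,1).

Computing H_k = (kernel of ∂_k) / (image of ∂_{k+1}):

  H_0: rank C_0 − rank ∂_1 = 8 − 7 = 1, and the invariant factors of ∂_1 are all 1, so H_0 = Z.
  H_1: rank ker ∂_1 − rank ∂_2 = (24 − 7) − 15 = 2, and the invariant factors of ∂_2 are all 1, so H_1 = Z^2.
  H_2: rank ker ∂_2 − rank ∂_3 = (16 − 15) − 0 = 1, and there is no ∂_3, so H_2 = Z.

As a check, the Euler characteristic is 8 − 24 + 16 = 0, which agrees with 1 − 2 + 1 = 0.

H_0 ≅ Z,  H_1 ≅ Z^2,  H_2 ≅ Z.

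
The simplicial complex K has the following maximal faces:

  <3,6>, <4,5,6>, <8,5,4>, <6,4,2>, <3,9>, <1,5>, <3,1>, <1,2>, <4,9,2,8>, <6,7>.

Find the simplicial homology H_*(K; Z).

Order the vertices as 1 < 2 < 3 < 4 < 5 < 6 < 7 < 8 < 9. Listing each simplex with vertices in this order, K has dimension 3 with simplices:

  0-simplices (9): [1], [2], [3], [4], [5], [6], [7], [8], [9]
  1-simplices (17): [1,2], [1,3], [1,5], [2,4], [2,6], [2,8], [2,9], [3,6], [3,9], [4,5], [4,6], [4,8], [4,9], [5,6], [5,8], [6,7], [8,9]
  2-simplices (7): [2,4,6], [2,4,8], [2,4,9], [2,8,9], [4,5,6], [4,5,8], [4,8,9]
  3-simplices (1): [2,4,8,9]

giving chain groups C_0 ≅ Z^9, C_1 ≅ Z^17, C_2 ≅ Z^7, C_3 ≅ Z^1.

∂_1: C_1 → C_0 sends each edge [p,q] (with p < q) to q − p. For instance
  ∂[4,8] = [8] − [4].
This gives a 9×17 integer matrix of rank 8; reducing to Smith normal form yields diagonal entries (1,1,1,1,1,1,1,1).

The boundary map ∂_2: C_2 → C_1 acts by ∂[p,q,r] = [q,r] − [p,r] + [p,q]. For instance
  ∂[2,4,8] = [4,8] − [2,8] + [2,4],
  ∂[2,4,9] = [4,9] − [2,9] + [2,4].
As a 17×7 matrix over Z this has rank 6, with invariant factors (1,1,1,1,1,1).

∂_3: C_3 → C_2 sends each 3-simplex σ to the alternating sum Σ_i (−1)^i (σ with its i-th vertex removed). For instance
  ∂[2,4,8,9] = [4,8,9] − [2,8,9] + [2,4,9] − [2,4,8].
The 7×1 boundary matrix has rank 1 and Smith normal form diag(1).

Computing H_k = (kernel of ∂_k) / (image of ∂_{k+1}):

  H_0: rank C_0 − rank ∂_1 = 9 − 8 = 1, and the invariant factors of ∂_1 are all 1, so H_0 = Z.
  H_1: rank ker ∂_1 − rank ∂_2 = (17 − 8) − 6 = 3, and the invariant factors of ∂_2 are all 1, so H_1 = Z^3.
  H_2: rank ker ∂_2 − rank ∂_3 = (7 − 6) − 1 = 0, and the invariant factors of ∂_3 are all 1, so H_2 = 0.
  H_3: rank ker ∂_3 − rank ∂_4 = (1 − 1) − 0 = 0, and there is no ∂_4, so H_3 = 0.

H_0 ≅ Z,  H_1 ≅ Z^3,  H_2 = 0,  H_3 = 0.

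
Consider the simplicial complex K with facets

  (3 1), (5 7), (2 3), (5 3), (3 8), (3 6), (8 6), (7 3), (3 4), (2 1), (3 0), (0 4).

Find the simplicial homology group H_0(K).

H_0 ≅ Z.

Order the vertices as 0 < 1 < 2 < 3 < 4 < 5 < 6 < 7 < 8. Listing each simplex with vertices in this order, K has dimension 1 with simplices:

  0-simplices (9): [0], [1], [2], [3], [4], [5], [6], [7], [8]
  1-simplices (12): [0,3], [0,4], [1,2], [1,3], [2,3], [3,4], [3,5], [3,6], [3,7], [3,8], [5,7], [6,8]

so the chain groups are C_0 ≅ Z^9, C_1 ≅ Z^12.

Boundary ∂_1: C_1 → C_0 sends each edge [p,q] (with p < q) to q − p. For instance
  ∂[2,3] = [3] − [2].
The resulting 9×12 matrix has rank 8, and its Smith normal form has invariant factors (1,1,1,1,1,1,1,1).

From H_k ≅ ker(∂_k) / im(∂_{k+1}) we obtain:

  H_0: rank C_0 − rank ∂_1 = 9 − 8 = 1, and the invariant factors of ∂_1 are all 1, so H_0 = Z.

(K is a triangulation of a wedge of 4 circles.)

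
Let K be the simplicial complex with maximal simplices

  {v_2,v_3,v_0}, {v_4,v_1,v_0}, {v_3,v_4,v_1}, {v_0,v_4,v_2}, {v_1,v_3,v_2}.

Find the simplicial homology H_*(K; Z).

Order the vertices as v_0 < v_1 < v_2 < v_3 < v_4. Listing each simplex with vertices in this order, K has dimension 2 with simplices:

  0-simplices (5): [v_0], [v_1], [v_2], [v_3], [v_4]
  1-simplices (10): [v_0,v_1], [v_0,v_2], [v_0,v_3], [v_0,v_4], [v_1,v_2], [v_1,v_3], [v_1,v_4], [v_2,v_3], [v_2,v_4], [v_3,v_4]
  2-simplices (5): [v_0,v_1,v_4], [v_0,v_2,v_3], [v_0,v_2,v_4], [v_1,v_2,v_3], [v_1,v_3,v_4]

Hence C_0 ≅ Z^5, C_1 ≅ Z^10, C_2 ≅ Z^5.

Boundary ∂_1: C_1 → C_0 sends each edge [p,q] (with p < q) to q − p. For instance
  ∂[v_0,v_3] = [v_3] − [v_0].
As a 5×10 matrix over Z this has rank 4, with invariant factors (1,1,1,1).

∂_2: C_2 → C_1 maps a triangle to the signed sum of its edges. For instance
  ∂[v_0,v_2,v_3] = [v_2,v_3] − [v_0,v_3] + [v_0,v_2],
  ∂[v_0,v_2,v_4] = [v_2,v_4] − [v_0,v_4] + [v_0,v_2].
As a 10×5 matrix over Z this has rank 5, with invariant factors (1,1,1,1,1).

Reading off H_k = ker ∂_k / im ∂_{k+1}:

  H_0: rank C_0 − rank ∂_1 = 5 − 4 = 1, and the invariant factors of ∂_1 are all 1, so H_0 = Z.
  H_1: rank ker ∂_1 − rank ∂_2 = (10 − 4) − 5 = 1, and the invariant factors of ∂_2 are all 1, so H_1 = Z.
  H_2: rank ker ∂_2 − rank ∂_3 = (5 − 5) − 0 = 0, and there is no ∂_3, so H_2 = 0.

H_0 ≅ Z,  H_1 ≅ Z,  H_2 = 0.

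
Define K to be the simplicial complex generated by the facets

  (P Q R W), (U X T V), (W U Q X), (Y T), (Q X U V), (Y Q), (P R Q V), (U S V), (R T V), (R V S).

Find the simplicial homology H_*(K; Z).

Order the vertices as P < Q < R < S < T < U < V < W < X < Y. Listing each simplex with vertices in this order, K has dimension 3 with simplices:

  0-simplices (10): P, Q, R, S, T, U, V, W, X, Y
  1-simplices (25): PQ, PR, PV, PW, QR, QU, QV, QW, QX, QY, RS, RT, RV, RW, SU, SV, TU, TV, TX, TY, UV, UW, UX, VX, WX
  2-simplices (20): PQR, PQV, PQW, PRV, PRW, QRV, QRW, QUV, QUW, QUX, QVX, QWX, RSV, RTV, SUV, TUV, TUX, TVX, UVX, UWX
  3-simplices (5): PQRV, PQRW, QUVX, QUWX, TUVX

so the chain groups are C_0 ≅ Z^10, C_1 ≅ Z^25, C_2 ≅ Z^20, C_3 ≅ Z^5.

Boundary ∂_1: C_1 → C_0 is given by ∂[p,q] = [q] − [p]. For instance
  ∂PQ = Q − P.
This gives a 10×25 integer matrix of rank 9; reducing to Smith normal form yields diagonal entries (1,1,1,1,1,1,1,1,1).

∂_2: C_2 → C_1 maps a triangle to the signed sum of its edges. For instance
  ∂PQV = QV − PV + PQ,
  ∂SUV = UV − SV + SU.
This gives a 25×20 integer matrix of rank 15; reducing to Smith normal form yields diagonal entries (1,1,1,1,1,1,1,1,1,1,1,1,1,1,1).

Boundary ∂_3: C_3 → C_2 sends each 3-simplex σ to the alternating sum Σ_i (−1)^i (σ with its i-th vertex removed). For instance
  ∂TUVX = UVX − TVX + TUX − TUV,
  ∂QUWX = UWX − QWX + QUX − QUW.
The resulting 20×5 matrix has rank 5, and its Smith normal form has invariant factors (1,1,1,1,1).

Now H_k = ker ∂_k / im ∂_{k+1}, so:

  H_0: rank C_0 − rank ∂_1 = 10 − 9 = 1, and the invariant factors of ∂_1 are all 1, so H_0 ≅ Z.
  H_1: rank ker ∂_1 − rank ∂_2 = (25 − 9) − 15 = 1, and the invariant factors of ∂_2 are all 1, so H_1 ≅ Z.
  H_2: rank ker ∂_2 − rank ∂_3 = (20 − 15) − 5 = 0, and the invariant factors of ∂_3 are all 1, so H_2 ≅ 0.
  H_3: rank ker ∂_3 − rank ∂_4 = (5 − 5) − 0 = 0, and there is no ∂_4, so H_3 ≅ 0.

H_0 = Z,  H_1 = Z,  H_2 = 0,  H_3 = 0.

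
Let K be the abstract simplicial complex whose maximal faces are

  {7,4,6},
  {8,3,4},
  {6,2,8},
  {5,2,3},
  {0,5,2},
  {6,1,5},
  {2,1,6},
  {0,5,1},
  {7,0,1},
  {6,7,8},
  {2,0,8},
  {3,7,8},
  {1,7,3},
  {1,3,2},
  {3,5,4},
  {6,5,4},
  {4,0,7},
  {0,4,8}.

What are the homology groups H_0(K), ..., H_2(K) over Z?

Take the total order 0 < 1 < 2 < 3 < 4 < 5 < 6 < 7 < 8 on the vertex set. Then K (dimension 2) consists of the simplices:

  0-simplices (9): [0], [1], [2], [3], [4], [5], [6], [7], [8]
  1-simplices (27): (27 of them)
  2-simplices (18): [0,1,5], [0,1,7], [0,2,5], [0,2,8], [0,4,7], [0,4,8], [1,2,3], [1,2,6], [1,3,7], [1,5,6], [2,3,5], [2,6,8], [3,4,5], [3,4,8], [3,7,8], [4,5,6], [4,6,7], [6,7,8]

giving chain groups C_0 ≅ Z^9, C_1 ≅ Z^27, C_2 ≅ Z^18.

∂_1: C_1 → C_0 is given by ∂[p,q] = [q] − [p]. For instance
  ∂[2,8] = [8] − [2].
As a 9×27 matrix over Z this has rank 8, with invariant factors (1,1,1,1,1,1,1,1).

Boundary ∂_2: C_2 → C_1 acts by ∂[p,q,r] = [q,r] − [p,r] + [p,q]. For instance
  ∂[3,4,8] = [4,8] − [3,8] + [3,4],
  ∂[0,4,8] = [4,8] − [0,8] + [0,4].
As a 27×18 matrix over Z this has rank 18, with invariant factors (1,1,1,1,1,1,1,1,1,1,1,1,1,1,1,1,1,2).

Now H_k = ker ∂_k / im ∂_{k+1}, so:

  H_0: rank C_0 − rank ∂_1 = 9 − 8 = 1, and the invariant factors of ∂_1 are all 1, so H_0 = Z.
  H_1: rank ker ∂_1 − rank ∂_2 = (27 − 8) − 18 = 1, and ∂_2 has invariant factor 2 > 1, so H_1 = Z ⊕ Z/2.
  H_2: rank ker ∂_2 − rank ∂_3 = (18 − 18) − 0 = 0, and there is no ∂_3, so H_2 = 0.

(K is a triangulation of the Klein bottle.)

H_0 = Z,  H_1 = Z ⊕ Z/2,  H_2 = 0.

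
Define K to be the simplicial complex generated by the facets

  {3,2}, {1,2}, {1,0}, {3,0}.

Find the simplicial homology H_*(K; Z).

Fix the vertex order 0 < 1 < 2 < 3 and write every simplex with vertices in increasing order. Then dim K = 1 and the simplices of K are:

  0-simplices (4): [0], [1], [2], [3]
  1-simplices (4): [0,1], [0,3], [1,2], [2,3]

Hence C_0 ≅ Z^4, C_1 ≅ Z^4.

∂_1: C_1 → C_0 sends each edge [p,q] (with p < q) to q − p. For instance
  ∂[2,3] = [3] − [2].
This gives a 4×4 integer matrix of rank 3; reducing to Smith normal form yields diagonal entries (1,1,1).

From H_k ≅ ker(∂_k) / im(∂_{k+1}) we obtain:

  H_0: rank C_0 − rank ∂_1 = 4 − 3 = 1, and the invariant factors of ∂_1 are all 1, so H_0 ≅ Z.
  H_1: rank ker ∂_1 − rank ∂_2 = (4 − 3) − 0 = 1, and there is no ∂_2, so H_1 ≅ Z.

H_0 ≅ Z,  H_1 ≅ Z.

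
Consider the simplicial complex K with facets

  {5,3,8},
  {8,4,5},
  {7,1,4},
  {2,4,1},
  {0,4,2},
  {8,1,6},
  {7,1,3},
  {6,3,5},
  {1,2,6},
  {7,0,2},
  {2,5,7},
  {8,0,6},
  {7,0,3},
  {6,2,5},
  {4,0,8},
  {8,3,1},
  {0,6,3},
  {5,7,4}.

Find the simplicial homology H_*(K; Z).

Order the vertices as 0 < 1 < 2 < 3 < 4 < 5 < 6 < 7 < 8. Listing each simplex with vertices in this order, K has dimension 2 with simplices:

  0-simplices (9): [0], [1], [2], [3], [4], [5], [6], [7], [8]
  1-simplices (27): (27 of them)
  2-simplices (18): [0,2,4], [0,2,7], [0,3,6], [0,3,7], [0,4,8], [0,6,8], [1,2,4], [1,2,6], [1,3,7], [1,3,8], [1,4,7], [1,6,8], [2,5,6], [2,5,7], [3,5,6], [3,5,8], [4,5,7], [4,5,8]

Hence C_0 ≅ Z^9, C_1 ≅ Z^27, C_2 ≅ Z^18.

Boundary ∂_1: C_1 → C_0 maps an edge to its endpoints' difference, ∂[p,q] = q − p.
The resulting 9×27 matrix has rank 8, and its Smith normal form has invariant factors (1,1,1,1,1,1,1,1).

The boundary map ∂_2: C_2 → C_1 sends each 2-simplex [p,q,r] to [q,r] − [p,r] + [p,q]. For instance
  ∂[0,6,8] = [6,8] − [0,8] + [0,6],
  ∂[3,5,6] = [5,6] − [3,6] + [3,5].
The resulting 27×18 matrix has rank 18, and its Smith normal form has invariant factors (1,1,1,1,1,1,1,1,1,1,1,1,1,1,1,1,1,2).

Now H_k = ker ∂_k / im ∂_{k+1}, so:

  H_0: rank C_0 − rank ∂_1 = 9 − 8 = 1, and the invariant factors of ∂_1 are all 1, so H_0 = Z.
  H_1: rank ker ∂_1 − rank ∂_2 = (27 − 8) − 18 = 1, and ∂_2 has invariant factor 2 > 1, so H_1 = Z ⊕ Z/2.
  H_2: rank ker ∂_2 − rank ∂_3 = (18 − 18) − 0 = 0, and there is no ∂_3, so H_2 = 0.

H_0 = Z,  H_1 = Z ⊕ Z/2,  H_2 = 0.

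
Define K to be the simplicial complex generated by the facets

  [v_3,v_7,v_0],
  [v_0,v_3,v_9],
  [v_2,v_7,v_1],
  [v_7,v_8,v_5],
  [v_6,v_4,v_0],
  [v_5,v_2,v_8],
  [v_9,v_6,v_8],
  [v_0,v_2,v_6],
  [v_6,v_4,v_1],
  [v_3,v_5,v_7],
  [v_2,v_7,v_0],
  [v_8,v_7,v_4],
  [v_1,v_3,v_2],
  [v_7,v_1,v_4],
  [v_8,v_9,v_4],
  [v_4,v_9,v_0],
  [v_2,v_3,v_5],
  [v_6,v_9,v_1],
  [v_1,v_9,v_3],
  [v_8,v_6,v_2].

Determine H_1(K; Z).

K has 10 vertices, 30 edges, 20 triangles.
rank ∂_1 = 9, rank ∂_2 = 20 ⇒ b_1 = 30 − 9 − 20 = 1; ∂_2 has invariant factor(s) [2] giving torsion. So H_1 ≅ Z ⊕ Z/2.

H_1 ≅ Z ⊕ Z/2.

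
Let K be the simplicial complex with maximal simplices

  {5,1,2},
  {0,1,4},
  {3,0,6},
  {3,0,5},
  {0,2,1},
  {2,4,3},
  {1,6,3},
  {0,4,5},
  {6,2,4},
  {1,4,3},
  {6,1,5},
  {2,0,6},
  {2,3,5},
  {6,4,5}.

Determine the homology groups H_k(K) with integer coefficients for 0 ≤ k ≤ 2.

H_0 = Z,  H_1 = Z^2,  H_2 = Z.

Order the vertices as 0 < 1 < 2 < 3 < 4 < 5 < 6. Listing each simplex with vertices in this order, K has dimension 2 with simplices:

  0-simplices (7): [0], [1], [2], [3], [4], [5], [6]
  1-simplices (21): [0,1], [0,2], [0,3], [0,4], [0,5], [0,6], [1,2], [1,3], [1,4], [1,5], [1,6], [2,3], [2,4], [2,5], [2,6], [3,4], [3,5], [3,6], [4,5], [4,6], [5,6]
  2-simplices (14): [0,1,2], [0,1,4], [0,2,6], [0,3,5], [0,3,6], [0,4,5], [1,2,5], [1,3,4], [1,3,6], [1,5,6], [2,3,4], [2,3,5], [2,4,6], [4,5,6]

so the chain groups are C_0 ≅ Z^7, C_1 ≅ Z^21, C_2 ≅ Z^14.

∂_1: C_1 → C_0 is given by ∂[p,q] = [q] − [p].
The resulting 7×21 matrix has rank 6, and its Smith normal form has invariant factors (1,1,1,1,1,1).

Boundary ∂_2: C_2 → C_1 sends each 2-simplex [p,q,r] to [q,r] − [p,r] + [p,q]. For instance
  ∂[0,2,6] = [2,6] − [0,6] + [0,2],
  ∂[0,4,5] = [4,5] − [0,5] + [0,4].
As a 21×14 matrix over Z this has rank 13, with invariant factors (1,1,1,1,1,1,1,1,1,1,1,1,1).

From H_k ≅ ker(∂_k) / im(∂_{k+1}) we obtain:

  H_0: rank C_0 − rank ∂_1 = 7 − 6 = 1, and the invariant factors of ∂_1 are all 1, so H_0 = Z.
  H_1: rank ker ∂_1 − rank ∂_2 = (21 − 6) − 13 = 2, and the invariant factors of ∂_2 are all 1, so H_1 = Z^2.
  H_2: rank ker ∂_2 − rank ∂_3 = (14 − 13) − 0 = 1, and there is no ∂_3, so H_2 = Z.

(K is a triangulation of the torus T^2.)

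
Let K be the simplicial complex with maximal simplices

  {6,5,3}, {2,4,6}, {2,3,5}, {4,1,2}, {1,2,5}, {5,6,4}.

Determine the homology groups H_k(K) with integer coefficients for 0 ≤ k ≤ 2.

We work with the vertex ordering 1 < 2 < 3 < 4 < 5 < 6. The simplices of K, each written with vertices in increasing order, are:

  0-simplices (6): [1], [2], [3], [4], [5], [6]
  1-simplices (12): [1,2], [1,4], [1,5], [2,3], [2,4], [2,5], [2,6], [3,5], [3,6], [4,5], [4,6], [5,6]
  2-simplices (6): [1,2,4], [1,2,5], [2,3,5], [2,4,6], [3,5,6], [4,5,6]

so the chain groups are C_0 ≅ Z^6, C_1 ≅ Z^12, C_2 ≅ Z^6.

The boundary map ∂_1: C_1 → C_0 is given by ∂[p,q] = [q] − [p]. For instance
  ∂[2,6] = [6] − [2].
This gives a 6×12 integer matrix of rank 5; reducing to Smith normal form yields diagonal entries (1,1,1,1,1).

Boundary ∂_2: C_2 → C_1 sends each 2-simplex [p,q,r] to [q,r] − [p,r] + [p,q]. For instance
  ∂[1,2,4] = [2,4] − [1,4] + [1,2],
  ∂[1,2,5] = [2,5] − [1,5] + [1,2].
The 12×6 boundary matrix has rank 6 and Smith normal form diag(1,1,1,1,1,1).

From H_k ≅ ker(∂_k) / im(∂_{k+1}) we obtain:

  H_0: rank C_0 − rank ∂_1 = 6 − 5 = 1, and the invariant factors of ∂_1 are all 1, so H_0 = Z.
  H_1: rank ker ∂_1 − rank ∂_2 = (12 − 5) − 6 = 1, and the invariant factors of ∂_2 are all 1, so H_1 = Z.
  H_2: rank ker ∂_2 − rank ∂_3 = (6 − 6) − 0 = 0, and there is no ∂_3, so H_2 = 0.

(K is a triangulation of the cylinder S^1 x I.)

H_0 ≅ Z,  H_1 ≅ Z,  H_2 = 0.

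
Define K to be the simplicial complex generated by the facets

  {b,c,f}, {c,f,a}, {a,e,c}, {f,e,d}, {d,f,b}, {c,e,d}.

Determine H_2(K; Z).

H_2 ≅ 0.

K has 6 vertices, 12 edges, 6 triangles.
rank ∂_2 = 6, rank ∂_3 = 0 ⇒ b_2 = 6 − 6 − 0 = 0. So H_2 = 0.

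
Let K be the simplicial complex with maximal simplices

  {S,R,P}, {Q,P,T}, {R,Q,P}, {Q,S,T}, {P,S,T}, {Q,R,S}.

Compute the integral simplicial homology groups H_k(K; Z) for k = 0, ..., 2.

Fix the vertex order P < Q < R < S < T and write every simplex with vertices in increasing order. Then dim K = 2 and the simplices of K are:

  0-simplices (5): P, Q, R, S, T
  1-simplices (9): PQ, PR, PS, PT, QR, QS, QT, RS, ST
  2-simplices (6): PQR, PQT, PRS, PST, QRS, QST

Hence C_0 ≅ Z^5, C_1 ≅ Z^9, C_2 ≅ Z^6.

∂_1: C_1 → C_0 sends each edge [p,q] (with p < q) to q − p. For instance
  ∂PQ = Q − P.
The 5×9 boundary matrix has rank 4 and Smith normal form diag(1,1,1,1).

Boundary ∂_2: C_2 → C_1 acts by ∂[p,q,r] = [q,r] − [p,r] + [p,q]. For instance
  ∂QRS = RS − QS + QR,
  ∂PQT = QT − PT + PQ.
The 9×6 boundary matrix has rank 5 and Smith normal form diag(1,1,1,1,1).

Now H_k = ker ∂_k / im ∂_{k+1}, so:

  H_0: rank C_0 − rank ∂_1 = 5 − 4 = 1, and the invariant factors of ∂_1 are all 1, so H_0 ≅ Z.
  H_1: rank ker ∂_1 − rank ∂_2 = (9 − 4) − 5 = 0, and the invariant factors of ∂_2 are all 1, so H_1 ≅ 0.
  H_2: rank ker ∂_2 − rank ∂_3 = (6 − 5) − 0 = 1, and there is no ∂_3, so H_2 ≅ Z.

(K is a triangulation of the 2-sphere S^2.)

H_0 = Z,  H_1 = 0,  H_2 = Z.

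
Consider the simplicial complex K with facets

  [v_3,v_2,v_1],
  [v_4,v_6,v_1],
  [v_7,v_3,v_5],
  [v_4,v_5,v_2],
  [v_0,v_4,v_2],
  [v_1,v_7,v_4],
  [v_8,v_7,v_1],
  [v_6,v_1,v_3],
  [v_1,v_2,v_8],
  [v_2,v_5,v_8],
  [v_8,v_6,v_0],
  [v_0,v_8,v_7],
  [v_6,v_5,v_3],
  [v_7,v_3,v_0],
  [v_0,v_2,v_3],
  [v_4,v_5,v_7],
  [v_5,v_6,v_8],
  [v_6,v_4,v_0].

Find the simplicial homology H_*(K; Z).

Take the total order v_0 < v_1 < v_2 < v_3 < v_4 < v_5 < v_6 < v_7 < v_8 on the vertex set. Then K (dimension 2) consists of the simplices:

  0-simplices (9): [v_0], [v_1], [v_2], [v_3], [v_4], [v_5], [v_6], [v_7], [v_8]
  1-simplices (27): (27 of them)
  2-simplices (18): (18 of them)

giving chain groups C_0 ≅ Z^9, C_1 ≅ Z^27, C_2 ≅ Z^18.

The boundary map ∂_1: C_1 → C_0 maps an edge to its endpoints' difference, ∂[p,q] = q − p.
The resulting 9×27 matrix has rank 8, and its Smith normal form has invariant factors (1,1,1,1,1,1,1,1).

∂_2: C_2 → C_1 maps a triangle to the signed sum of its edges. For instance
  ∂[v_0,v_6,v_8] = [v_6,v_8] − [v_0,v_8] + [v_0,v_6],
  ∂[v_3,v_5,v_7] = [v_5,v_7] − [v_3,v_7] + [v_3,v_5].
The resulting 27×18 matrix has rank 17, and its Smith normal form has invariant factors (1,1,1,1,1,1,1,1,1,1,1,1,1,1,1,1,1).

Computing H_k = (kernel of ∂_k) / (image of ∂_{k+1}):

  H_0: rank C_0 − rank ∂_1 = 9 − 8 = 1, and the invariant factors of ∂_1 are all 1, so H_0 = Z.
  H_1: rank ker ∂_1 − rank ∂_2 = (27 − 8) − 17 = 2, and the invariant factors of ∂_2 are all 1, so H_1 = Z^2.
  H_2: rank ker ∂_2 − rank ∂_3 = (18 − 17) − 0 = 1, and there is no ∂_3, so H_2 = Z.

(K is a triangulation of the torus T^2.)

H_0 ≅ Z,  H_1 ≅ Z^2,  H_2 ≅ Z.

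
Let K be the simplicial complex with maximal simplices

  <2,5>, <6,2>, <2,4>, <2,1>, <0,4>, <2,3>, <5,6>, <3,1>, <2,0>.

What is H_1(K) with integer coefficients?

Fix the vertex order 0 < 1 < 2 < 3 < 4 < 5 < 6 and write every simplex with vertices in increasing order. Then dim K = 1 and the simplices of K are:

  0-simplices (7): [0], [1], [2], [3], [4], [5], [6]
  1-simplices (9): [0,2], [0,4], [1,2], [1,3], [2,3], [2,4], [2,5], [2,6], [5,6]

giving chain groups C_0 ≅ Z^7, C_1 ≅ Z^9.

∂_1: C_1 → C_0 sends each edge [p,q] (with p < q) to q − p. For instance
  ∂[1,3] = [3] − [1].
This gives a 7×9 integer matrix of rank 6; reducing to Smith normal form yields diagonal entries (1,1,1,1,1,1).

Reading off H_k = ker ∂_k / im ∂_{k+1}:

  H_1: rank ker ∂_1 − rank ∂_2 = (9 − 6) − 0 = 3, and there is no ∂_2, so H_1 = Z^3.

H_1 ≅ Z^3.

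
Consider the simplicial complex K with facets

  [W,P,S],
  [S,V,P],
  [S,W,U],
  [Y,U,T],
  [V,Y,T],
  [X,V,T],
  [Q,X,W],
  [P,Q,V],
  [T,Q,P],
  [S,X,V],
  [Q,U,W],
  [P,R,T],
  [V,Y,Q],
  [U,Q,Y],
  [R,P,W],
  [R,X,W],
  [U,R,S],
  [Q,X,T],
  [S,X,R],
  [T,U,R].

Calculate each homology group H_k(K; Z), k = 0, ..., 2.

H_0 = Z,  H_1 = Z ⊕ Z/2,  H_2 = 0.

Fix the vertex order P < Q < R < S < T < U < V < W < X < Y and write every simplex with vertices in increasing order. Then dim K = 2 and the simplices of K are:

  0-simplices (10): P, Q, R, S, T, U, V, W, X, Y
  1-simplices (30): PQ, PR, PS, PT, PV, PW, QT, QU, QV, QW, QX, QY, RS, RT, RU, RW, RX, SU, SV, SW, SX, TU, TV, TX, TY, UW, UY, VX, VY, WX
  2-simplices (20): PQT, PQV, PRT, PRW, PSV, PSW, QTX, QUW, QUY, QVY, QWX, RSU, RSX, RTU, RWX, SUW, SVX, TUY, TVX, TVY

giving chain groups C_0 ≅ Z^10, C_1 ≅ Z^30, C_2 ≅ Z^20.

Boundary ∂_1: C_1 → C_0 is given by ∂[p,q] = [q] − [p]. For instance
  ∂UY = Y − U.
This gives a 10×30 integer matrix of rank 9; reducing to Smith normal form yields diagonal entries (1,1,1,1,1,1,1,1,1).

∂_2: C_2 → C_1 sends each 2-simplex [p,q,r] to [q,r] − [p,r] + [p,q]. For instance
  ∂SVX = VX − SX + SV,
  ∂QTX = TX − QX + QT.
The 30×20 boundary matrix has rank 20 and Smith normal form diag(1,1,1,1,1,1,1,1,1,1,1,1,1,1,1,1,1,1,1,2).

Reading off H_k = ker ∂_k / im ∂_{k+1}:

  H_0: rank C_0 − rank ∂_1 = 10 − 9 = 1, and the invariant factors of ∂_1 are all 1, so H_0 ≅ Z.
  H_1: rank ker ∂_1 − rank ∂_2 = (30 − 9) − 20 = 1, and ∂_2 has invariant factor 2 > 1, so H_1 ≅ Z ⊕ Z/2.
  H_2: rank ker ∂_2 − rank ∂_3 = (20 − 20) − 0 = 0, and there is no ∂_3, so H_2 ≅ 0.

As a check, the Euler characteristic is 10 − 30 + 20 = 0, which agrees with 1 − 1 + 0 = 0.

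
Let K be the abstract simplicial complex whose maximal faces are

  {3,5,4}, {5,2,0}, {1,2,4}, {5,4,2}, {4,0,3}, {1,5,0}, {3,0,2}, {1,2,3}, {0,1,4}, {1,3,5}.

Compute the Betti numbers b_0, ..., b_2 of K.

b_0 = 1, b_1 = 0, b_2 = 0.

Order the vertices as 0 < 1 < 2 < 3 < 4 < 5. Listing each simplex with vertices in this order, K has dimension 2 with simplices:

  0-simplices (6): [0], [1], [2], [3], [4], [5]
  1-simplices (15): [0,1], [0,2], [0,3], [0,4], [0,5], [1,2], [1,3], [1,4], [1,5], [2,3], [2,4], [2,5], [3,4], [3,5], [4,5]
  2-simplices (10): [0,1,4], [0,1,5], [0,2,3], [0,2,5], [0,3,4], [1,2,3], [1,2,4], [1,3,5], [2,4,5], [3,4,5]

Hence C_0 ≅ Z^6, C_1 ≅ Z^15, C_2 ≅ Z^10.

∂_1: C_1 → C_0 sends each edge [p,q] (with p < q) to q − p. For instance
  ∂[1,2] = [2] − [1].
This gives a 6×15 integer matrix of rank 5; reducing to Smith normal form yields diagonal entries (1,1,1,1,1).

The boundary map ∂_2: C_2 → C_1 sends each 2-simplex [p,q,r] to [q,r] − [p,r] + [p,q]. For instance
  ∂[1,2,3] = [2,3] − [1,3] + [1,2],
  ∂[3,4,5] = [4,5] − [3,5] + [3,4].
The resulting 15×10 matrix has rank 10, and its Smith normal form has invariant factors (1,1,1,1,1,1,1,1,1,2).

Computing H_k = (kernel of ∂_k) / (image of ∂_{k+1}):

  H_0: rank C_0 − rank ∂_1 = 6 − 5 = 1, and the invariant factors of ∂_1 are all 1, so H_0 ≅ Z.
  H_1: rank ker ∂_1 − rank ∂_2 = (15 − 5) − 10 = 0, and ∂_2 has invariant factor 2 > 1, so H_1 ≅ Z/2Z.
  H_2: rank ker ∂_2 − rank ∂_3 = (10 − 10) − 0 = 0, and there is no ∂_3, so H_2 ≅ 0.

As a check, the Euler characteristic is 6 − 15 + 10 = 1, which agrees with 1 − 0 + 0 = 1.

Hence the Betti numbers are b_0 = 1, b_1 = 0, b_2 = 0.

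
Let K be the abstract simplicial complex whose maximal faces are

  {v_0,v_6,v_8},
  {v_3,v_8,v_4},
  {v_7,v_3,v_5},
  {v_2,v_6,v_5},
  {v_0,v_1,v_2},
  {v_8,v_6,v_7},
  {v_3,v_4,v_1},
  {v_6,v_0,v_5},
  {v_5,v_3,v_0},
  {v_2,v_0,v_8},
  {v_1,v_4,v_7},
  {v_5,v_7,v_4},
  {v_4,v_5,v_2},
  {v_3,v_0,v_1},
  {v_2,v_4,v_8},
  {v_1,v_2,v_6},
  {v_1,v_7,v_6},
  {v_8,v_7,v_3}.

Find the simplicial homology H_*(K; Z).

K has 9 vertices, 27 edges, 18 triangles.
rank ∂_0 = 0, rank ∂_1 = 8 ⇒ b_0 = 9 − 0 − 8 = 1; all invariant factors of ∂_1 are 1 so no torsion. So H_0 = Z.
rank ∂_1 = 8, rank ∂_2 = 18 ⇒ b_1 = 27 − 8 − 18 = 1; ∂_2 has invariant factor(s) [2] giving torsion. So H_1 = Z ⊕ Z_2.
rank ∂_2 = 18, rank ∂_3 = 0 ⇒ b_2 = 18 − 18 − 0 = 0. So H_2 = 0.

H_0 ≅ Z,  H_1 ≅ Z ⊕ Z_2,  H_2 = 0.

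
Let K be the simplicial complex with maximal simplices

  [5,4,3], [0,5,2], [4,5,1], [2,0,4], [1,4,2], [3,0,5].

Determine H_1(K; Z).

Order the vertices as 0 < 1 < 2 < 3 < 4 < 5. Listing each simplex with vertices in this order, K has dimension 2 with simplices:

  0-simplices (6): [0], [1], [2], [3], [4], [5]
  1-simplices (12): [0,2], [0,3], [0,4], [0,5], [1,2], [1,4], [1,5], [2,4], [2,5], [3,4], [3,5], [4,5]
  2-simplices (6): [0,2,4], [0,2,5], [0,3,5], [1,2,4], [1,4,5], [3,4,5]

so the chain groups are C_0 ≅ Z^6, C_1 ≅ Z^12, C_2 ≅ Z^6.

The boundary map ∂_1: C_1 → C_0 is given by ∂[p,q] = [q] − [p]. For instance
  ∂[4,5] = [5] − [4].
The 6×12 boundary matrix has rank 5 and Smith normal form diag(1,1,1,1,1).

The boundary map ∂_2: C_2 → C_1 acts by ∂[p,q,r] = [q,r] − [p,r] + [p,q]. For instance
  ∂[0,3,5] = [3,5] − [0,5] + [0,3],
  ∂[0,2,5] = [2,5] − [0,5] + [0,2].
This gives a 12×6 integer matrix of rank 6; reducing to Smith normal form yields diagonal entries (1,1,1,1,1,1).

Computing H_k = (kernel of ∂_k) / (image of ∂_{k+1}):

  H_1: rank ker ∂_1 − rank ∂_2 = (12 − 5) − 6 = 1, and the invariant factors of ∂_2 are all 1, so H_1 = Z.

(K is a triangulation of the cylinder S^1 x I.)

H_1 = Z.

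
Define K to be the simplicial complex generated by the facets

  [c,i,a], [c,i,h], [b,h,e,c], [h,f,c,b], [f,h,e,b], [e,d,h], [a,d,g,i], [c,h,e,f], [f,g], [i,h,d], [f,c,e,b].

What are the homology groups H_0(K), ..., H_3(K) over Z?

Take the total order a < b < c < d < e < f < g < h < i on the vertex set. Then K (dimension 3) consists of the simplices:

  0-simplices (9): a, b, c, d, e, f, g, h, i
  1-simplices (22): ac, ad, ag, ai, bc, be, bf, bh, ce, cf, ch, ci, de, dg, dh, di, ef, eh, fg, fh, gi, hi
  2-simplices (18): aci, adg, adi, agi, bce, bcf, bch, bef, beh, bfh, cef, ceh, cfh, chi, deh, dgi, dhi, efh
  3-simplices (6): adgi, bcef, bceh, bcfh, befh, cefh

giving chain groups C_0 ≅ Z^9, C_1 ≅ Z^22, C_2 ≅ Z^18, C_3 ≅ Z^6.

Boundary ∂_1: C_1 → C_0 is given by ∂[p,q] = [q] − [p]. For instance
  ∂eh = h − e.
This gives a 9×22 integer matrix of rank 8; reducing to Smith normal form yields diagonal entries (1,1,1,1,1,1,1,1).

Boundary ∂_2: C_2 → C_1 acts by ∂[p,q,r] = [q,r] − [p,r] + [p,q]. For instance
  ∂agi = gi − ai + ag,
  ∂deh = eh − dh + de.
This gives a 22×18 integer matrix of rank 13; reducing to Smith normal form yields diagonal entries (1,1,1,1,1,1,1,1,1,1,1,1,1).

∂_3: C_3 → C_2 sends each 3-simplex σ to the alternating sum Σ_i (−1)^i (σ with its i-th vertex removed). For instance
  ∂cefh = efh − cfh + ceh − cef,
  ∂bcef = cef − bef + bcf − bce.
As a 18×6 matrix over Z this has rank 5, with invariant factors (1,1,1,1,1).

Computing H_k = (kernel of ∂_k) / (image of ∂_{k+1}):

  H_0: rank C_0 − rank ∂_1 = 9 − 8 = 1, and the invariant factors of ∂_1 are all 1, so H_0 = Z.
  H_1: rank ker ∂_1 − rank ∂_2 = (22 − 8) − 13 = 1, and the invariant factors of ∂_2 are all 1, so H_1 = Z.
  H_2: rank ker ∂_2 − rank ∂_3 = (18 − 13) − 5 = 0, and the invariant factors of ∂_3 are all 1, so H_2 = 0.
  H_3: rank ker ∂_3 − rank ∂_4 = (6 − 5) − 0 = 1, and there is no ∂_4, so H_3 = Z.

H_0 ≅ Z,  H_1 ≅ Z,  H_2 = 0,  H_3 ≅ Z.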